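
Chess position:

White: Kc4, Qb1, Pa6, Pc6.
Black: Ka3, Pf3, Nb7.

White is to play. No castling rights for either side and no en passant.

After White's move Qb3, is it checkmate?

After Qb3: black king on a3; in check: yes, from the white queen on b3.
King squares — a2: attacked by Qb3; b2: attacked by Qb3; b3: attacked by Kc4; a4: attacked by Qb3; b4: attacked by Qb3.
Black has no legal moves → checkmate.

yes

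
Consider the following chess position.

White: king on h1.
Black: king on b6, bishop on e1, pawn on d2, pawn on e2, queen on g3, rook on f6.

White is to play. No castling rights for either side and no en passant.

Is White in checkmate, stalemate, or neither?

White to move; white king on h1.
In check: no.
King squares — g1: attacked by Qg3; g2: attacked by Qg3; h2: attacked by Qg3.
Legal moves for White: none.
Not in check and no legal moves → stalemate.

stalemate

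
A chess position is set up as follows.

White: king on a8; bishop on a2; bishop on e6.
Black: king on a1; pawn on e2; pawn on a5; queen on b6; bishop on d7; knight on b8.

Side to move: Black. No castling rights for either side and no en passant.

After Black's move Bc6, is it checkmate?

After Bc6: white king on a8; in check: yes, from the black bishop on c6.
King squares — a7: attacked by Qb6; b7: attacked by Qb6; b8: attacked by Qb6.
White has no legal moves → checkmate.

yes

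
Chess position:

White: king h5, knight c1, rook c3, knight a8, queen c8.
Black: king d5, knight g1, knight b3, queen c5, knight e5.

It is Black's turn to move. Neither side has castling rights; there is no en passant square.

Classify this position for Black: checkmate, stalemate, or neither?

neither

Black to move; black king on d5.
In check: no.
Legal moves for Black include: Nf7, Nd7, Ng6, Nc6, Ng4, Nc4, Nef3, Nd3, Kd6, Ke4, Kd4, Qf8, Qxc8, Qe7, Qc7, Qa7, Qd6, Qc6, ... (list truncated; more exist).
Black has legal moves and is not in check → neither.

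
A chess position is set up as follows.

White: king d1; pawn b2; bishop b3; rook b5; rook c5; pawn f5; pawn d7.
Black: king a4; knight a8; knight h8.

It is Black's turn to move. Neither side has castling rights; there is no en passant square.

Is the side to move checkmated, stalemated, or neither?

checkmate

Black to move; black king on a4.
In check: yes, from the white bishop on b3.
King squares — a3: attacked by Pb2; b3: attacked by Rb5; b4: attacked by Rb5; a5: attacked by Rb5; b5: attacked by Rc5.
Legal moves for Black: none.
In check with no legal moves → checkmate.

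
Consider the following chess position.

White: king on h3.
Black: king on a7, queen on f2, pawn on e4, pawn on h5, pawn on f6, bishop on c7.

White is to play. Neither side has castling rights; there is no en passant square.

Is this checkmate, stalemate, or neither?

stalemate

White to move; white king on h3.
In check: no.
King squares — g2: attacked by Qf2; h2: attacked by Qf2; g3: attacked by Qf2; g4: attacked by Ph5; h4: attacked by Qf2.
Legal moves for White: none.
Not in check and no legal moves → stalemate.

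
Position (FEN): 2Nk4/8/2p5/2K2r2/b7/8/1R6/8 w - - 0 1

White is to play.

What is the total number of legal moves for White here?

White to move; king on c5.
In check: yes, from the black rook on f5.
Legal moves: Kd6, Kb6, Kd4, Kc4, Kb4.
Count: 5.

5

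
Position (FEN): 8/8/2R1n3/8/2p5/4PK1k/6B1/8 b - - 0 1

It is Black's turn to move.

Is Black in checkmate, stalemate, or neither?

neither

Black to move; black king on h3.
In check: yes, from the white bishop on g2.
Legal moves for Black: Kh4, Kh2.
Black is in check but has 2 legal moves → neither.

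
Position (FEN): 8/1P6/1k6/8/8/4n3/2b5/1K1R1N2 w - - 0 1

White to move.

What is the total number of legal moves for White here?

White to move; king on b1.
In check: yes, from the black bishop on c2.
Legal moves: Kb2, Ka2, Kc1, Ka1.
Count: 4.

4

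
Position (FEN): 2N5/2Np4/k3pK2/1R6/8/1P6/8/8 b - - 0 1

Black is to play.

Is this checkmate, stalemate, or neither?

Black to move; black king on a6.
In check: yes, from the white knight on c7.
King squares — a5: attacked by Rb5; b5: attacked by Nc7; b6: attacked by Rb5; a7: attacked by Nc8; b7: attacked by Rb5.
Legal moves for Black: none.
In check with no legal moves → checkmate.

checkmate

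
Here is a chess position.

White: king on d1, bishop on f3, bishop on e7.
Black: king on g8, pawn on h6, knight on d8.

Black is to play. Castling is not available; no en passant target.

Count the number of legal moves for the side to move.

Black to move; king on g8.
In check: no.
Legal moves: Kh8, Kh7, Kg7, Kf7, Nf7, Nb7, Ne6, Nc6, h5.
Count: 9.

9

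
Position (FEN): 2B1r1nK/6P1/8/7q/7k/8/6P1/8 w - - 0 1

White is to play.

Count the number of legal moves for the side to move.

White to move; king on h8.
In check: yes, from the black queen on h5.
Legal moves: none.
Count: 0.

0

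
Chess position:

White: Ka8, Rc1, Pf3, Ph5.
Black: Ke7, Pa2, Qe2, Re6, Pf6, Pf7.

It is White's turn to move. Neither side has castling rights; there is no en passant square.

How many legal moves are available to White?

White to move; king on a8.
In check: no.
Legal moves: Kb8, Kb7, Ka7, Rc8, Rc7+, Rc6, Rc5, Rc4, Rc3, Rc2, Rh1, Rg1, Rf1, Re1, Rd1, Rb1, Ra1, h6, f4.
Count: 19.

19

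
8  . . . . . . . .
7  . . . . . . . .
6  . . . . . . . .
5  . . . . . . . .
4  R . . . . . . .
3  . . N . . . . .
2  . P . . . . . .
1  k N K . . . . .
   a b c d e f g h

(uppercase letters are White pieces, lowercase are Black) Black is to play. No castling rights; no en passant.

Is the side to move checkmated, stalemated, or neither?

checkmate

Black to move; black king on a1.
In check: yes, from the white rook on a4.
King squares — b1: attacked by Kc1; a2: attacked by Nc3; b2: attacked by Kc1.
Legal moves for Black: none.
In check with no legal moves → checkmate.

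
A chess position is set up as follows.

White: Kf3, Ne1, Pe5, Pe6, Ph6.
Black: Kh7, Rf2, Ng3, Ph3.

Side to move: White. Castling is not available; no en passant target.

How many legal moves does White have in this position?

4

White to move; king on f3.
In check: yes, from the black rook on f2.
Legal moves: Kg4, Kxg3, Ke3, Kxf2.
Count: 4.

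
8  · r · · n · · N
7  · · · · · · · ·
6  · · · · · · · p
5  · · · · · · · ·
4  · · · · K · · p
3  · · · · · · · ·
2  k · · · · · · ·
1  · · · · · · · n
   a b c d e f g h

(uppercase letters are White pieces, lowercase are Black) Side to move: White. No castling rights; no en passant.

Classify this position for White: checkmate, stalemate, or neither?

White to move; white king on e4.
In check: no.
Legal moves for White: Nf7, Ng6, Kf5, Ke5, Kd5, Kf4, Kd4, Kf3, Ke3, Kd3.
White has 10 legal moves and is not in check → neither.

neither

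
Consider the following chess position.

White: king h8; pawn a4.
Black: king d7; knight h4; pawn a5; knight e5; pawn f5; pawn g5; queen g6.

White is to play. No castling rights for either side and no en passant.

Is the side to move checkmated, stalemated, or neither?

White to move; white king on h8.
In check: no.
King squares — g7: attacked by Qg6; h7: attacked by Qg6; g8: attacked by Qg6.
Legal moves for White: none.
Not in check and no legal moves → stalemate.

stalemate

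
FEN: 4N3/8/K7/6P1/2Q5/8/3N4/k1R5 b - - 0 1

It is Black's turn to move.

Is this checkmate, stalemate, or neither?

Black to move; black king on a1.
In check: yes, from the white rook on c1.
King squares — b1: attacked by Rc1; a2: attacked by Qc4; b2: available.
Legal moves for Black: Kb2.
Black is in check but has 1 legal move → neither.

neither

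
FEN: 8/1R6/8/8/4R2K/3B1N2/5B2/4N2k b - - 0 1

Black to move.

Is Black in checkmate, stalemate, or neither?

Black to move; black king on h1.
In check: no.
King squares — g1: attacked by Bf2; g2: attacked by Ne1; h2: attacked by Nf3.
Legal moves for Black: none.
Not in check and no legal moves → stalemate.

stalemate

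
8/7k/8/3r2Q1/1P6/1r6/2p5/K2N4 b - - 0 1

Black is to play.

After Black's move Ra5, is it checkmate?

After Ra5: white king on a1; in check: yes, from the black rook on a5.
White has 2 legal replies: Qxa5, bxa5.
In check but a legal move exists → not checkmate.

no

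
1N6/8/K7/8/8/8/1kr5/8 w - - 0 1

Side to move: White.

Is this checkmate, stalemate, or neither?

neither

White to move; white king on a6.
In check: no.
Legal moves for White: Nd7, Nc6, Kb7, Ka7, Kb6, Kb5, Ka5.
White has 7 legal moves and is not in check → neither.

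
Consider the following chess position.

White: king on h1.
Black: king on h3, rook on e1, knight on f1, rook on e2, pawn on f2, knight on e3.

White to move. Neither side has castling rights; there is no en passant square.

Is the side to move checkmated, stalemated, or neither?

White to move; white king on h1.
In check: no.
King squares — g1: attacked by Pf2; g2: attacked by Ne3; h2: attacked by Nf1.
Legal moves for White: none.
Not in check and no legal moves → stalemate.

stalemate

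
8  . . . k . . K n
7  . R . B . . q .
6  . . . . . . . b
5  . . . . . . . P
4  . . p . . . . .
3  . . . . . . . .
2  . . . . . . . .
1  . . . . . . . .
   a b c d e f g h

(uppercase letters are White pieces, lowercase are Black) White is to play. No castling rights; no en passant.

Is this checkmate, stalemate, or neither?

checkmate

White to move; white king on g8.
In check: yes, from the black queen on g7.
King squares — f7: attacked by Qg7; g7: attacked by Bh6; h7: attacked by Qg7; f8: attacked by Qg7; h8: attacked by Qg7.
Legal moves for White: none.
In check with no legal moves → checkmate.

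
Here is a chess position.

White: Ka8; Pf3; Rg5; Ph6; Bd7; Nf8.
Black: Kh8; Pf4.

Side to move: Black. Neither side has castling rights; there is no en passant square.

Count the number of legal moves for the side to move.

0

Black to move; king on h8.
In check: no.
Legal moves: none.
Count: 0.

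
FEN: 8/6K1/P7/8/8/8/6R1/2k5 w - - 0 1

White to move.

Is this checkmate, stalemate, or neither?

White to move; white king on g7.
In check: no.
Legal moves for White include: Kh8, Kg8, Kf8, Kh7, Kf7, Kh6, Kg6, Kf6, Rg6, Rg5, Rg4, Rg3, Rh2, Rf2, Re2, Rd2, Rc2+, Rb2, ... (list truncated; more exist).
White has legal moves and is not in check → neither.

neither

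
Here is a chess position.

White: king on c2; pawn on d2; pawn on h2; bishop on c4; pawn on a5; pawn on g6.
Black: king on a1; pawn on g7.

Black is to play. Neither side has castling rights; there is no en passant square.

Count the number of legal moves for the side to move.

Black to move; king on a1.
In check: no.
Legal moves: none.
Count: 0.

0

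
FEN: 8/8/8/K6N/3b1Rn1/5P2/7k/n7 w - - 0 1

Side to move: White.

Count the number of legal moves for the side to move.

White to move; king on a5.
In check: no.
Legal moves: Ng7, Nf6, Ng3, Ka6, Kb5, Kb4, Ka4, Rf8, Rf7, Rf6, Rf5, Rxg4, Re4, Rxd4, fxg4.
Count: 15.

15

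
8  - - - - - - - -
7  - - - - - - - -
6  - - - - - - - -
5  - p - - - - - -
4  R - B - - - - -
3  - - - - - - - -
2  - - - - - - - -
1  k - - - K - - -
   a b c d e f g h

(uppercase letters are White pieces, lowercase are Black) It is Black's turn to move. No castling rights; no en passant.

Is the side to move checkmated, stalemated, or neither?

neither

Black to move; black king on a1.
In check: yes, from the white rook on a4.
King squares — b1: available; a2: attacked by Ra4; b2: available.
Legal moves for Black: Kb2, Kb1, bxa4.
Black is in check but has 3 legal moves → neither.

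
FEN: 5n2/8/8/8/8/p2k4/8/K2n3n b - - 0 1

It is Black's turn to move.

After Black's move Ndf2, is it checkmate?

no

After Ndf2: white king on a1; in check: no.
White is not in check, so this cannot be checkmate.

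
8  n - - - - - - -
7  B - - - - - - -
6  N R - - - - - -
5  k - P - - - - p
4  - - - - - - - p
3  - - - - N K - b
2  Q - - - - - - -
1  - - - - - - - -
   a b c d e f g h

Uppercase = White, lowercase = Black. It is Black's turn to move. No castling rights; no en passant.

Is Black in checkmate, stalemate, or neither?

Black to move; black king on a5.
In check: yes, from the white queen on a2.
King squares — a4: attacked by Qa2; b4: attacked by Na6; b5: attacked by Rb6; a6: attacked by Qa2; b6: attacked by Pc5.
Legal moves for Black: none.
In check with no legal moves → checkmate.

checkmate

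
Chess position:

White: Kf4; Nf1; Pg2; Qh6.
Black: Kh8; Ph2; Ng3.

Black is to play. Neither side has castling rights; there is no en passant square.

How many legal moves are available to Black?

1

Black to move; king on h8.
In check: yes, from the white queen on h6.
Legal moves: Kg8.
Count: 1.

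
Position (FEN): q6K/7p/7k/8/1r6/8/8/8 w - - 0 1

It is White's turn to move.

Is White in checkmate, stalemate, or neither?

White to move; white king on h8.
In check: yes, from the black queen on a8.
King squares — g7: attacked by Kh6; h7: attacked by Kh6; g8: attacked by Qa8.
Legal moves for White: none.
In check with no legal moves → checkmate.

checkmate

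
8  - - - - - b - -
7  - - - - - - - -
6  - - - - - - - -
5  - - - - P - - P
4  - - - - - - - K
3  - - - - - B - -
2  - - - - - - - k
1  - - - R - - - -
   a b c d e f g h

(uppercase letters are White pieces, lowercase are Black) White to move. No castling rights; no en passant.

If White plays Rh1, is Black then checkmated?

yes

After Rh1: black king on h2; in check: yes, from the white rook on h1.
King squares — g1: attacked by Rh1; h1: attacked by Bf3; g2: attacked by Bf3; g3: attacked by Kh4; h3: attacked by Rh1.
Black has no legal moves → checkmate.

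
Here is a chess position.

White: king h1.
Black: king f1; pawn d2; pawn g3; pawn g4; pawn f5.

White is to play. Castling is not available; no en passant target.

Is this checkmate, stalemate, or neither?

stalemate

White to move; white king on h1.
In check: no.
King squares — g1: attacked by Kf1; g2: attacked by Kf1; h2: attacked by Pg3.
Legal moves for White: none.
Not in check and no legal moves → stalemate.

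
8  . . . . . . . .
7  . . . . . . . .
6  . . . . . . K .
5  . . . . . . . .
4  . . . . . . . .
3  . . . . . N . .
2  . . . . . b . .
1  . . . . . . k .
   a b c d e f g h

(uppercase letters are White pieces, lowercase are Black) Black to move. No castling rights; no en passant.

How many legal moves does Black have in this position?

3

Black to move; king on g1.
In check: yes, from the white knight on f3.
Legal moves: Kg2, Kh1, Kf1.
Count: 3.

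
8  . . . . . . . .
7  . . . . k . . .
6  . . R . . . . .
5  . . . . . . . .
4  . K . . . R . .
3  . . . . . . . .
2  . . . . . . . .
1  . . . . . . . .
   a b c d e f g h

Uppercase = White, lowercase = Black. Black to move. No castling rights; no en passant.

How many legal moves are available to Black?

Black to move; king on e7.
In check: no.
Legal moves: Ke8, Kd8, Kd7.
Count: 3.

3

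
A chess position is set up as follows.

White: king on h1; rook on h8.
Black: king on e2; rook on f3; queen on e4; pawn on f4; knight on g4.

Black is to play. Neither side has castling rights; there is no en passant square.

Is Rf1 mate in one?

After Rf1: white king on h1; in check: yes, from the black rook on f1 and the black queen on e4.
King squares — g1: attacked by Rf1; g2: attacked by Qe4; h2: attacked by Ng4.
White has no legal moves → checkmate.

yes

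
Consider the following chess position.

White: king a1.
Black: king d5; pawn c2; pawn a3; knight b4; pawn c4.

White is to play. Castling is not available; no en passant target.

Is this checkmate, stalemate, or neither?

stalemate

White to move; white king on a1.
In check: no.
King squares — b1: attacked by Pc2; a2: attacked by Nb4; b2: attacked by Pa3.
Legal moves for White: none.
Not in check and no legal moves → stalemate.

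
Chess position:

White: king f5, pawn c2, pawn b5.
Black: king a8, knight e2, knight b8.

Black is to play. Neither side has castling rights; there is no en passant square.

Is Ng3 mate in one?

no

After Ng3: white king on f5; in check: yes, from the black knight on g3.
White has 7 legal replies: Kg6, Kf6, Ke6, Kg5, Ke5, Kg4, Kf4.
In check but a legal move exists → not checkmate.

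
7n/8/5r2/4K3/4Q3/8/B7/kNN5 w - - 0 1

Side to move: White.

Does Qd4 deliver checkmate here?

After Qd4: black king on a1; in check: yes, from the white queen on d4.
King squares — b1: attacked by Ba2; a2: attacked by Nc1; b2: attacked by Qd4.
Black has no legal moves → checkmate.

yes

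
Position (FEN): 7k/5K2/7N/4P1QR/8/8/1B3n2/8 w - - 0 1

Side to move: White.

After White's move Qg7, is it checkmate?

yes

After Qg7: black king on h8; in check: yes, from the white queen on g7.
King squares — g7: attacked by Kf7; h7: attacked by Qg7; g8: attacked by Nh6.
Black has no legal moves → checkmate.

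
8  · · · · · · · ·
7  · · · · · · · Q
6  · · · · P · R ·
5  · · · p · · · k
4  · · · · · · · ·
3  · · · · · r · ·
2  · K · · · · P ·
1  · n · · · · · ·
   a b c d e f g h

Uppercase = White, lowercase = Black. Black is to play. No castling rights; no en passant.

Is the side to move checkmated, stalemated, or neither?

Black to move; black king on h5.
In check: yes, from the white queen on h7.
King squares — g4: attacked by Rg6; h4: attacked by Qh7; g5: attacked by Rg6; g6: attacked by Qh7; h6: attacked by Rg6.
Legal moves for Black: none.
In check with no legal moves → checkmate.

checkmate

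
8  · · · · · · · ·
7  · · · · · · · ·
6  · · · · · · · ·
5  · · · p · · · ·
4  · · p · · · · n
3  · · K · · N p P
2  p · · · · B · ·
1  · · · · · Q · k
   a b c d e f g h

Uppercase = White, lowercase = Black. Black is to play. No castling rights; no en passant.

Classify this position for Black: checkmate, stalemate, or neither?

checkmate

Black to move; black king on h1.
In check: yes, from the white queen on f1.
King squares — g1: attacked by Qf1; g2: attacked by Qf1; h2: attacked by Nf3.
Legal moves for Black: none.
In check with no legal moves → checkmate.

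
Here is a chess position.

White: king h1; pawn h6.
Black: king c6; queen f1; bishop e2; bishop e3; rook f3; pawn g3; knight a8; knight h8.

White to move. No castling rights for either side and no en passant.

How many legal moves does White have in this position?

White to move; king on h1.
In check: yes, from the black queen on f1.
Legal moves: none.
Count: 0.

0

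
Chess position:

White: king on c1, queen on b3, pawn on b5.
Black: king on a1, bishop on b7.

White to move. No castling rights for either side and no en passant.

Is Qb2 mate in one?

yes

After Qb2: black king on a1; in check: yes, from the white queen on b2.
King squares — b1: attacked by Kc1; a2: attacked by Qb2; b2: attacked by Kc1.
Black has no legal moves → checkmate.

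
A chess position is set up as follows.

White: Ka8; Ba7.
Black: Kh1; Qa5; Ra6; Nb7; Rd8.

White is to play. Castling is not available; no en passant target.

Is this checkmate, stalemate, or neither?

neither

White to move; white king on a8.
In check: yes, from the black rook on d8.
Legal moves for White: Kxb7.
White is in check but has 1 legal move → neither.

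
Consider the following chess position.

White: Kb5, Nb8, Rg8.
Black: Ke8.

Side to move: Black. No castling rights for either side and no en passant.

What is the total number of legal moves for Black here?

2

Black to move; king on e8.
In check: yes, from the white rook on g8.
Legal moves: Kf7, Ke7.
Count: 2.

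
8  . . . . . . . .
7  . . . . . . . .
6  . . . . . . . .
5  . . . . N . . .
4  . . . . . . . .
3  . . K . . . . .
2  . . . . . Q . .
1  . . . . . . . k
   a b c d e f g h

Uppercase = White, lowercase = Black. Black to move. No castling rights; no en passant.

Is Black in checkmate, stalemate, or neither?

Black to move; black king on h1.
In check: no.
King squares — g1: attacked by Qf2; g2: attacked by Qf2; h2: attacked by Qf2.
Legal moves for Black: none.
Not in check and no legal moves → stalemate.

stalemate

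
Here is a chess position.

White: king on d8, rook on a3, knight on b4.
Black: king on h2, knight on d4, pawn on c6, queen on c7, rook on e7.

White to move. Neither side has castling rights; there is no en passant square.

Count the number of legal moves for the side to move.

White to move; king on d8.
In check: yes, from the black queen on c7.
Legal moves: none.
Count: 0.

0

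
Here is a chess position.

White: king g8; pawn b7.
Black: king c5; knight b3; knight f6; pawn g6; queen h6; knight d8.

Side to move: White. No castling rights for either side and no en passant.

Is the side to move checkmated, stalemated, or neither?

White to move; white king on g8.
In check: yes, from the black knight on f6.
King squares — f7: attacked by Nd8; g7: attacked by Qh6; h7: attacked by Nf6; f8: attacked by Qh6; h8: attacked by Qh6.
Legal moves for White: none.
In check with no legal moves → checkmate.

checkmate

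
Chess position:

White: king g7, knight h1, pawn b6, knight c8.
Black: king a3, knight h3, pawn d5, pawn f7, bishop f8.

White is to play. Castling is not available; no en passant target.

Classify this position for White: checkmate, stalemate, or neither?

neither

White to move; white king on g7.
In check: yes, from the black bishop on f8.
King squares — f6: available; g6: attacked by Pf7; h6: attacked by Bf8; f7: available; h7: available; f8: available; g8: available; h8: available.
Legal moves for White: Kh8, Kg8, Kxf8, Kh7, Kxf7, Kf6.
White is in check but has 6 legal moves → neither.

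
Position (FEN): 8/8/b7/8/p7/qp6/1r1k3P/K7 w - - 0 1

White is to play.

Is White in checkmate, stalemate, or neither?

checkmate

White to move; white king on a1.
In check: yes, from the black queen on a3.
King squares — b1: attacked by Rb2; a2: attacked by Rb2; b2: attacked by Qa3.
Legal moves for White: none.
In check with no legal moves → checkmate.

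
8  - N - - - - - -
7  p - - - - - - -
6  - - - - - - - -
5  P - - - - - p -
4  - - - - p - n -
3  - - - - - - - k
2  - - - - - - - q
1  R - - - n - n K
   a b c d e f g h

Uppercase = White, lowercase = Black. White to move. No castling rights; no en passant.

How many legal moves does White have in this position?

0

White to move; king on h1.
In check: yes, from the black queen on h2.
Legal moves: none.
Count: 0.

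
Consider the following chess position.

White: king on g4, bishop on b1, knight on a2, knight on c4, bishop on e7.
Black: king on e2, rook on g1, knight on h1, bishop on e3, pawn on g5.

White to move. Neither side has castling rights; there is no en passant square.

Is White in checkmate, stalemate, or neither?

neither

White to move; white king on g4.
In check: yes, from the black rook on g1.
King squares — f3: attacked by Ke2; g3: attacked by Rg1; h3: available; f4: attacked by Be3; h4: attacked by Pg5; f5: available; g5: attacked by Rg1; h5: available.
Legal moves for White: Kh5, Kf5, Kh3.
White is in check but has 3 legal moves → neither.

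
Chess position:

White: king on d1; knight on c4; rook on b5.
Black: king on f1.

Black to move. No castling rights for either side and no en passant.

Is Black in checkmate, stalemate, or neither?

neither

Black to move; black king on f1.
In check: no.
Legal moves for Black: Kg2, Kf2, Kg1.
Black has 3 legal moves and is not in check → neither.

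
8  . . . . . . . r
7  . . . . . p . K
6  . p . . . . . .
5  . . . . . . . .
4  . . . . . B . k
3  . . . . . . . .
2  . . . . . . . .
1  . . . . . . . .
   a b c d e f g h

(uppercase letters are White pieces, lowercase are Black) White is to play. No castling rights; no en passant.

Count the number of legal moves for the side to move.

2

White to move; king on h7.
In check: yes, from the black rook on h8.
Legal moves: Kxh8, Kg7.
Count: 2.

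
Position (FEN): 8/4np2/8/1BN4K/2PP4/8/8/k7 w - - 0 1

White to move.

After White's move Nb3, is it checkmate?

After Nb3: black king on a1; in check: yes, from the white knight on b3.
Black has 3 legal replies: Kb2, Ka2, Kb1.
In check but a legal move exists → not checkmate.

no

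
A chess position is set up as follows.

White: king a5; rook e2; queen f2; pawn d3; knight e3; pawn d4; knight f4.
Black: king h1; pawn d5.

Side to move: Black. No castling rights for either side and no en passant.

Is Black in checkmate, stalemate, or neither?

stalemate

Black to move; black king on h1.
In check: no.
King squares — g1: attacked by Qf2; g2: attacked by Qf2; h2: attacked by Qf2.
Legal moves for Black: none.
Not in check and no legal moves → stalemate.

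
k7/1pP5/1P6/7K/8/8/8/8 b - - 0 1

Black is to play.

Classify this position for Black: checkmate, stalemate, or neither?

stalemate

Black to move; black king on a8.
In check: no.
King squares — a7: attacked by Pb6; b7: own pawn; b8: attacked by Pc7.
Legal moves for Black: none.
Not in check and no legal moves → stalemate.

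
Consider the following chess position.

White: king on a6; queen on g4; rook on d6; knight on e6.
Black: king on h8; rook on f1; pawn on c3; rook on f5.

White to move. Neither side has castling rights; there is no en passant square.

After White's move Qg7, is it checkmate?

After Qg7: black king on h8; in check: yes, from the white queen on g7.
King squares — g7: attacked by Ne6; h7: attacked by Qg7; g8: attacked by Qg7.
Black has no legal moves → checkmate.

yes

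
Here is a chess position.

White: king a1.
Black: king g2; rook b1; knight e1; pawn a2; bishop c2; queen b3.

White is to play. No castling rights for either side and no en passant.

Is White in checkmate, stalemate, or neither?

checkmate

White to move; white king on a1.
In check: yes, from the black rook on b1.
King squares — b1: attacked by Pa2; a2: attacked by Qb3; b2: attacked by Rb1.
Legal moves for White: none.
In check with no legal moves → checkmate.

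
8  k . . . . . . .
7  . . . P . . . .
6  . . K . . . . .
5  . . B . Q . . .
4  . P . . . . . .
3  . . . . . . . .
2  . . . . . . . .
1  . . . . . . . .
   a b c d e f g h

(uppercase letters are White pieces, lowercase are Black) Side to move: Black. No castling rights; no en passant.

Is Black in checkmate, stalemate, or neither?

Black to move; black king on a8.
In check: no.
King squares — a7: attacked by Bc5; b7: attacked by Kc6; b8: attacked by Qe5.
Legal moves for Black: none.
Not in check and no legal moves → stalemate.

stalemate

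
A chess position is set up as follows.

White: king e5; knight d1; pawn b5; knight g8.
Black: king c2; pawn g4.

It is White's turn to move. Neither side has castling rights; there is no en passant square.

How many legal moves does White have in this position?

White to move; king on e5.
In check: no.
Legal moves: Ne7, Nh6, Nf6, Kf6, Ke6, Kd6, Kf5, Kd5, Kf4, Ke4, Kd4, Ne3+, Nc3, Nf2, Nb2, b6.
Count: 16.

16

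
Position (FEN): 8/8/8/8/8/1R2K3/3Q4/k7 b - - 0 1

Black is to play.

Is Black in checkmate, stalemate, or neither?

Black to move; black king on a1.
In check: no.
King squares — b1: attacked by Rb3; a2: attacked by Qd2; b2: attacked by Qd2.
Legal moves for Black: none.
Not in check and no legal moves → stalemate.

stalemate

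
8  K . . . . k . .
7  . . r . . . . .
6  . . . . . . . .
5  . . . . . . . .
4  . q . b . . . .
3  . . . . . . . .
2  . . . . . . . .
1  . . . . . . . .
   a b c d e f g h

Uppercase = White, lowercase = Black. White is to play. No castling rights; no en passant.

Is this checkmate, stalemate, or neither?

White to move; white king on a8.
In check: no.
King squares — a7: attacked by Bd4; b7: attacked by Qb4; b8: attacked by Qb4.
Legal moves for White: none.
Not in check and no legal moves → stalemate.

stalemate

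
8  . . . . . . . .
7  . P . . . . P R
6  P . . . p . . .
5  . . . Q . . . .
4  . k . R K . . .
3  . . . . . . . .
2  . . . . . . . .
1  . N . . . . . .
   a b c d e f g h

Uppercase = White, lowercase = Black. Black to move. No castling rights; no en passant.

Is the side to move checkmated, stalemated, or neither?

checkmate

Black to move; black king on b4.
In check: yes, from the white rook on d4.
King squares — a3: attacked by Nb1; b3: attacked by Qd5; c3: attacked by Nb1; a4: attacked by Rd4; c4: attacked by Rd4; a5: attacked by Qd5; b5: attacked by Qd5; c5: attacked by Qd5.
Legal moves for Black: none.
In check with no legal moves → checkmate.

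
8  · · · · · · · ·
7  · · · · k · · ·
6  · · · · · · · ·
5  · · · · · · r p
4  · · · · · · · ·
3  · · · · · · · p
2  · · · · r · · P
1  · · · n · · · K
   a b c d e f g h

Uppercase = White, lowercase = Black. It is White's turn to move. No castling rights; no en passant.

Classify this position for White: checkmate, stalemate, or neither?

stalemate

White to move; white king on h1.
In check: no.
King squares — g1: attacked by Rg5; g2: attacked by Re2; h2: own pawn.
Legal moves for White: none.
Not in check and no legal moves → stalemate.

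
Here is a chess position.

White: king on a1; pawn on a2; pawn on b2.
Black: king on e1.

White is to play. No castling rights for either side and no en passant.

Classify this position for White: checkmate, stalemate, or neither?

neither

White to move; white king on a1.
In check: no.
Legal moves for White: Kb1, b3, a3, b4, a4.
White has 5 legal moves and is not in check → neither.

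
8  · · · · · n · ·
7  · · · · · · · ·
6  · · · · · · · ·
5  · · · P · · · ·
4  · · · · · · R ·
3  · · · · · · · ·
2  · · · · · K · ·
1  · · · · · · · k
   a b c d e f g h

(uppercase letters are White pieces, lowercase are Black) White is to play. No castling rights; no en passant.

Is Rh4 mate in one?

After Rh4: black king on h1; in check: yes, from the white rook on h4.
King squares — g1: attacked by Kf2; g2: attacked by Kf2; h2: attacked by Rh4.
Black has no legal moves → checkmate.

yes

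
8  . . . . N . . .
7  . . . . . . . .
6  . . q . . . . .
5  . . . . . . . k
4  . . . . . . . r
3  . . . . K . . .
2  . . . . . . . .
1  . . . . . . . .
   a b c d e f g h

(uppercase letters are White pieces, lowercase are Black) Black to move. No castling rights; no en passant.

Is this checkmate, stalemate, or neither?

neither

Black to move; black king on h5.
In check: no.
Legal moves for Black include: Qxe8+, Qc8, Qa8, Qd7, Qc7, Qb7, Qh6+, Qg6, Qf6, Qe6+, Qd6, Qb6+, Qa6, Qd5, Qc5+, Qb5, Qe4+, Qc4, ... (list truncated; more exist).
Black has legal moves and is not in check → neither.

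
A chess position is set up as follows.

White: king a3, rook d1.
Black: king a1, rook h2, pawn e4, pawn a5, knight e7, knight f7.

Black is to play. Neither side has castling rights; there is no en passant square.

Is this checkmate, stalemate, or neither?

Black to move; black king on a1.
In check: yes, from the white rook on d1.
King squares — b1: attacked by Rd1; a2: attacked by Ka3; b2: attacked by Ka3.
Legal moves for Black: none.
In check with no legal moves → checkmate.

checkmate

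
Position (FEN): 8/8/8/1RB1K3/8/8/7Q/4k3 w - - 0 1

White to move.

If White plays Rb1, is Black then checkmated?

yes

After Rb1: black king on e1; in check: yes, from the white rook on b1.
King squares — d1: attacked by Rb1; f1: attacked by Rb1; d2: attacked by Qh2; e2: attacked by Qh2; f2: attacked by Qh2.
Black has no legal moves → checkmate.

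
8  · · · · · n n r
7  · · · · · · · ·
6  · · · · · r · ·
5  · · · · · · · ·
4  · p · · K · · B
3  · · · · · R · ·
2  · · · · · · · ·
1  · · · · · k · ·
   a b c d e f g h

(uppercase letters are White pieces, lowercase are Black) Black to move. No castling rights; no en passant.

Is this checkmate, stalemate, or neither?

neither

Black to move; black king on f1.
In check: yes, from the white rook on f3.
King squares — e1: attacked by Bh4; g1: available; e2: available; f2: attacked by Rf3; g2: available.
Legal moves for Black: Kg2, Ke2, Kg1, Rxf3.
Black is in check but has 4 legal moves → neither.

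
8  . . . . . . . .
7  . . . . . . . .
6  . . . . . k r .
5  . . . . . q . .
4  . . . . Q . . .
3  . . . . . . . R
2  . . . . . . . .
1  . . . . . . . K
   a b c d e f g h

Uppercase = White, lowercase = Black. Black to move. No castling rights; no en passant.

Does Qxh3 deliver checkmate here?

After Qxh3: white king on h1; in check: yes, from the black queen on h3.
King squares — g1: attacked by Rg6; g2: attacked by Qh3; h2: attacked by Qh3.
White has no legal moves → checkmate.

yes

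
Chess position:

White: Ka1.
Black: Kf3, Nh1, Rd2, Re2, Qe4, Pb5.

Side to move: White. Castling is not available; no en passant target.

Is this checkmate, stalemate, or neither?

stalemate

White to move; white king on a1.
In check: no.
King squares — b1: attacked by Qe4; a2: attacked by Rd2; b2: attacked by Rd2.
Legal moves for White: none.
Not in check and no legal moves → stalemate.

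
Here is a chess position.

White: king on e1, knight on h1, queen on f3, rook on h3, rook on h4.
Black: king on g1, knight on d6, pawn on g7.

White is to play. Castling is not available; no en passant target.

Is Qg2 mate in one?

After Qg2: black king on g1; in check: yes, from the white queen on g2.
Black has 1 legal reply: Kxg2.
In check but a legal move exists → not checkmate.

no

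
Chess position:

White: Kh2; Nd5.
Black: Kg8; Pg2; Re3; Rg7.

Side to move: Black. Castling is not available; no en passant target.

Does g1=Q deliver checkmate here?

yes

After g1=Q: white king on h2; in check: yes, from the black queen on g1.
King squares — g1: attacked by Rg7; h1: attacked by Qg1; g2: attacked by Qg1; g3: attacked by Qg1; h3: attacked by Re3.
White has no legal moves → checkmate.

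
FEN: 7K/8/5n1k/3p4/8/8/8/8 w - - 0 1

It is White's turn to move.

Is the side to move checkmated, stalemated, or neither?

stalemate

White to move; white king on h8.
In check: no.
King squares — g7: attacked by Kh6; h7: attacked by Nf6; g8: attacked by Nf6.
Legal moves for White: none.
Not in check and no legal moves → stalemate.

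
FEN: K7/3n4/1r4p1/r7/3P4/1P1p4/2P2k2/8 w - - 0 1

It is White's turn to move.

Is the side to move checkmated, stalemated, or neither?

White to move; white king on a8.
In check: yes, from the black rook on a5.
King squares — a7: attacked by Ra5; b7: attacked by Rb6; b8: attacked by Rb6.
Legal moves for White: none.
In check with no legal moves → checkmate.

checkmate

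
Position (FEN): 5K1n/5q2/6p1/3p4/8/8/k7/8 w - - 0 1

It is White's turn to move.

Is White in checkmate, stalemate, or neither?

White to move; white king on f8.
In check: yes, from the black queen on f7.
King squares — e7: attacked by Qf7; f7: attacked by Nh8; g7: attacked by Qf7; e8: attacked by Qf7; g8: attacked by Qf7.
Legal moves for White: none.
In check with no legal moves → checkmate.

checkmate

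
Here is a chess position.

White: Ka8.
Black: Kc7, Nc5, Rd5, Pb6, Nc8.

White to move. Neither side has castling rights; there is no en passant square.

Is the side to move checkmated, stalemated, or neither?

stalemate

White to move; white king on a8.
In check: no.
King squares — a7: attacked by Nc8; b7: attacked by Nc5; b8: attacked by Kc7.
Legal moves for White: none.
Not in check and no legal moves → stalemate.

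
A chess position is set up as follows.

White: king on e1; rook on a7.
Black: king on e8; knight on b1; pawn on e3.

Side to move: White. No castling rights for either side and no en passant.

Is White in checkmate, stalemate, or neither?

neither

White to move; white king on e1.
In check: no.
Legal moves for White: Ra8+, Rh7, Rg7, Rf7, Re7+, Rd7, Rc7, Rb7, Ra6, Ra5, Ra4, Ra3, Ra2, Ra1, Ke2, Kf1, Kd1.
White has 17 legal moves and is not in check → neither.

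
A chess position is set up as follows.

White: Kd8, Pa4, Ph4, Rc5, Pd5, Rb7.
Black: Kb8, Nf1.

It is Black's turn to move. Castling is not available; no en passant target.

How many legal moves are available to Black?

2

Black to move; king on b8.
In check: yes, from the white rook on b7.
Legal moves: Ka8, Kxb7.
Count: 2.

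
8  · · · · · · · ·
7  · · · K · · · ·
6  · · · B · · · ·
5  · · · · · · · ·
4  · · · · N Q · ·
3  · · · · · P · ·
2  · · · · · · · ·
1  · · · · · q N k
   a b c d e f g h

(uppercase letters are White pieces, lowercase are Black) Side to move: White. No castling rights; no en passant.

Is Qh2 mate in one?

yes

After Qh2: black king on h1; in check: yes, from the white queen on h2.
King squares — g1: attacked by Qh2; g2: attacked by Qh2; h2: attacked by Bd6.
Black has no legal moves → checkmate.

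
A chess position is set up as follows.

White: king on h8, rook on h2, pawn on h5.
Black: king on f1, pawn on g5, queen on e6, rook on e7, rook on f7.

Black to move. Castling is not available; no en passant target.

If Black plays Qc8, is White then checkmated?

After Qc8: white king on h8; in check: yes, from the black queen on c8.
King squares — g7: attacked by Rf7; h7: attacked by Rf7; g8: attacked by Qc8.
White has no legal moves → checkmate.

yes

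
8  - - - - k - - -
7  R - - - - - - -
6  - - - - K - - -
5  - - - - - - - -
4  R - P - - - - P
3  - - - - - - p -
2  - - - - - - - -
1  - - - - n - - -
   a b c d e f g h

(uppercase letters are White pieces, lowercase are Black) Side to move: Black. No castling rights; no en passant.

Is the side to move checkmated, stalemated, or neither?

Black to move; black king on e8.
In check: no.
Legal moves for Black: Kf8, Kd8, Nf3, Nd3, Ng2, Nc2, g2.
Black has 7 legal moves and is not in check → neither.

neither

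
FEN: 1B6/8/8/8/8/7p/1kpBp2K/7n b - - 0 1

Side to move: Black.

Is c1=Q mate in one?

After c1=Q: white king on h2; in check: no.
White is not in check, so this cannot be checkmate.

no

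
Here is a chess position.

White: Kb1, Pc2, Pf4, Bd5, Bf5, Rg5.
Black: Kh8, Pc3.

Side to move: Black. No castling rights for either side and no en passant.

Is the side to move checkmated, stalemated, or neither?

stalemate

Black to move; black king on h8.
In check: no.
King squares — g7: attacked by Rg5; h7: attacked by Bf5; g8: attacked by Bd5.
Legal moves for Black: none.
Not in check and no legal moves → stalemate.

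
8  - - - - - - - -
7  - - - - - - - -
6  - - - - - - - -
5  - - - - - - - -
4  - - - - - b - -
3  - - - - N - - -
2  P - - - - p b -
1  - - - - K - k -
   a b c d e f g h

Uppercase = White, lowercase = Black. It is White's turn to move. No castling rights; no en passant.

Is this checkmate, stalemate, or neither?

White to move; white king on e1.
In check: yes, from the black pawn on f2.
King squares — d1: available; f1: attacked by Kg1; d2: available; e2: available; f2: attacked by Kg1.
Legal moves for White: Ke2, Kd2, Kd1.
White is in check but has 3 legal moves → neither.

neither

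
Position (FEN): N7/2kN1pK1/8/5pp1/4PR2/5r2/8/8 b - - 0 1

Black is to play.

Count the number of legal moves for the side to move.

Black to move; king on c7.
In check: yes, from the white knight on a8.
Legal moves: Kd8, Kc8, Kxd7, Kb7, Kd6, Kc6.
Count: 6.

6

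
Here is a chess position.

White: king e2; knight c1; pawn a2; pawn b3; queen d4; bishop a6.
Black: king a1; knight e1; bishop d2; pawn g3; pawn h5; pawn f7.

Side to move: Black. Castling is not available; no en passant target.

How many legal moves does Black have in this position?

2

Black to move; king on a1.
In check: yes, from the white queen on d4.
Legal moves: Kb1, Bc3.
Count: 2.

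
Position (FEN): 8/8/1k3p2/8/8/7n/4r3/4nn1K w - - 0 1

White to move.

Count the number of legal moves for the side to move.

0

White to move; king on h1.
In check: no.
Legal moves: none.
Count: 0.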